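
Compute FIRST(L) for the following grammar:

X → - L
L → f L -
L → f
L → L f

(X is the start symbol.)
From L → f L -:
  - f is a terminal: add 'f' and stop
From L → f:
  - f is a terminal: add 'f' and stop
From L → L f:
  - L is the symbol being defined: contributes nothing new
    L is not nullable, so stop

Collecting: FIRST(L) = { 'f' }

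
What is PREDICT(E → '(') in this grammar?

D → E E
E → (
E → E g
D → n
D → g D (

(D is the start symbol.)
PREDICT(E → '(') = (FIRST(RHS) \ {ε}) ∪ (FOLLOW(E) if ε ∈ FIRST(RHS), i.e. RHS ⇒* ε)
FIRST('(') = { '(' }
ε ∉ FIRST('('), so FOLLOW(E) is not added.
PREDICT(E → '(') = { '(' }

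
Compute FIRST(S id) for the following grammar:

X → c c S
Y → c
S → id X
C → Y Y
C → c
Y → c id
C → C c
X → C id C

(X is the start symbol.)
{ 'id' }

FIRST sets of the non-terminals involved (from the grammar, by fixed-point iteration):
  FIRST(S) = { 'id' }

To compute FIRST(S id), process the symbols left to right:
Symbol S is a non-terminal. Add FIRST(S) \ {ε} = { 'id' }
S is not nullable (ε ∉ FIRST(S)), so stop here.
FIRST(S id) = { 'id' }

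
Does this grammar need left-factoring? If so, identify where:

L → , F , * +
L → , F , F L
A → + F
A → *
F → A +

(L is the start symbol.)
Yes, L has productions with common prefix ', F ,'

Left-factoring is needed when two productions for the same non-terminal
share a common prefix on the right-hand side.

Productions for L:
  L → , F , * +
  L → , F , F L
Productions for A:
  A → + F
  A → *

Found common prefix ', F ,' in productions for L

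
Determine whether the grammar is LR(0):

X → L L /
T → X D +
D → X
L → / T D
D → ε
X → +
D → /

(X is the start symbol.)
Augment with X' → X and build the canonical LR(0) collection (I0 = CLOSURE({[X' → . X]}), then GOTO on every symbol after a dot until no new states appear). It has 14 states:
  I0: { [L → . / T D], [X → . +], [X → . L L /], [X' → . X] }  — shift
  I1: { [X → + .] }  — reduce
  I2: { [L → . / T D], [L → / . T D], [T → . X D +], [X → . +], [X → . L L /] }  — shift
  I3: { [L → . / T D], [X → L . L /] }  — shift
  I4: { [X' → X .] }  — accept
  I5: { [X → L L . /] }  — shift
  I6: { [X → L L / .] }  — reduce
  I7: { [D → . /], [D → . X], [D → .], [L → . / T D], [L → / T . D], [X → . +], [X → . L L /] }  — shift, reduce
  I8: { [D → . /], [D → . X], [D → .], [L → . / T D], [T → X . D +], [X → . +], [X → . L L /] }  — shift, reduce
  I9: { [D → / .], [L → . / T D], [L → / . T D], [T → . X D +], [X → . +], [X → . L L /] }  — shift, reduce
  I10: { [T → X D . +] }  — shift
  I11: { [D → X .] }  — reduce
  I12: { [T → X D + .] }  — reduce
  I13: { [L → / T D .] }  — reduce

Conflict in state I7:
  Shift-reduce conflict between [D → .] and [D → . /]
So the grammar is NOT LR(0).

Answer: No. Shift-reduce conflict between [D → .] and [D → . /]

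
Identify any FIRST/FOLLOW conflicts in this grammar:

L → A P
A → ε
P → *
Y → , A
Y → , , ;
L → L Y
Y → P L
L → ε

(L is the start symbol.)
Nullable non-terminals: A, L.
FIRST sets used below: FIRST(A) = { ε }, FIRST(P) = { '*' }, FIRST(L) = { '*', ',', ε }, FIRST(Y) = { '*', ',' }
A has a nullable alternative but only one production, so nothing to check.

L: nullable alternative(s) L → ε; FOLLOW(L) = { $, '*', ',' }
  L → A P: FIRST \ {ε} = { '*' } — overlaps FOLLOW(L) on { '*' }: CONFLICT
  L → L Y: FIRST \ {ε} = { '*', ',' } — overlaps FOLLOW(L) on { '*', ',' }: CONFLICT
  L → ε: FIRST \ {ε} = { } — this is the only nullable alternative, skip

P, Y have no nullable alternative, so no FIRST/FOLLOW check is needed there.

So the grammar has 2 FIRST/FOLLOW conflicts (marked CONFLICT above).

Answer: Yes. L → A P with FOLLOW(L) on { '*' }; L → L Y with FOLLOW(L) on { '*', ',' }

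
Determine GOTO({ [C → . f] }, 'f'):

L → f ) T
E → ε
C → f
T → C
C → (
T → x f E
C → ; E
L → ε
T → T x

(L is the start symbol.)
GOTO(I, 'f') = CLOSURE({ [A → αX.β] : [A → α.Xβ] ∈ I, X = 'f' })

Items with dot before 'f', with the dot advanced:
  [C → . f] → [C → f .]
Closure adds nothing (no advanced item has the dot before a non-terminal).

GOTO = { [C → f .] }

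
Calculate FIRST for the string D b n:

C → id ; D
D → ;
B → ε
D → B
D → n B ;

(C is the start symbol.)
{ ';', 'b', 'n' }

FIRST sets of the non-terminals involved (from the grammar, by fixed-point iteration):
  FIRST(D) = { ';', 'n', ε }

To compute FIRST(D b n), process the symbols left to right:
Symbol D is a non-terminal. Add FIRST(D) \ {ε} = { ';', 'n' }
D is nullable (ε ∈ FIRST(D)), continue to the next symbol.
Symbol b is a terminal. Add 'b' and stop.
FIRST(D b n) = { ';', 'b', 'n' }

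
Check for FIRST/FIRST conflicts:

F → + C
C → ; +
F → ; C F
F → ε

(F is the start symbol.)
A FIRST/FIRST conflict occurs when two productions N → α and N → β for the same non-terminal have FIRST(α) ∩ FIRST(β) ≠ ∅ (with ε ∈ FIRST of a nullable right-hand side, so two nullable alternatives also conflict).

Productions for F:
  F → + C: FIRST = { '+' }
  F → ; C F: FIRST = { ';' }
  F → ε: FIRST = { ε }
C has only one production, so no FIRST/FIRST conflict is possible there.

All alternatives of each non-terminal have pairwise disjoint FIRST sets.

Answer: No FIRST/FIRST conflicts.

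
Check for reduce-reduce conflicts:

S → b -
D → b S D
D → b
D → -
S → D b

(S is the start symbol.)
Augment with S' → S and build the canonical LR(0) collection (I0 = CLOSURE({[S' → . S]}), then GOTO on every symbol after a dot until no new states appear). It has 10 states:
  I0: { [D → . -], [D → . b S D], [D → . b], [S → . D b], [S → . b -], [S' → . S] }  — shift
  I1: { [D → - .] }  — reduce
  I2: { [S → D . b] }  — shift
  I3: { [S' → S .] }  — accept
  I4: { [D → . -], [D → . b S D], [D → . b], [D → b . S D], [D → b .], [S → . D b], [S → . b -], [S → b . -] }  — shift, reduce
  I5: { [D → - .], [S → b - .] }  — 2 reduces
  I6: { [D → . -], [D → . b S D], [D → . b], [D → b S . D] }  — shift
  I7: { [D → b S D .] }  — reduce
  I8: { [D → . -], [D → . b S D], [D → . b], [D → b . S D], [D → b .], [S → . D b], [S → . b -] }  — shift, reduce
  I9: { [S → D b .] }  — reduce

I5 contains complete items [D → - .], [S → b - .] — reduce-reduce conflict.

Answer: Yes — I5: [D → - .] vs [S → b - .]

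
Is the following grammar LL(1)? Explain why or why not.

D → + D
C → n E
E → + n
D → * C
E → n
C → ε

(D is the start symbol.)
Yes, the grammar is LL(1).

Relevant sets:
  FOLLOW(C) = { $ }

For D:
  PREDICT(D → '+' D) = { '+' }
  PREDICT(D → '*' C) = { '*' }
For C:
  PREDICT(C → n E) = { 'n' }
  PREDICT(C → ε) = { $ }
For E:
  PREDICT(E → '+' n) = { '+' }
  PREDICT(E → n) = { 'n' }

All predict sets are disjoint. The grammar IS LL(1).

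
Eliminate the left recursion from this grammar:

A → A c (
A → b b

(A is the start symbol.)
A → b b A'
A' → c ( A'
A' → ε

A is directly left-recursive. The standard transformation for
  A → A α₁ | ... | A α_m | β₁ | ... | β_n
is
  A  → β₁ A' | ... | β_n A'
  A' → α₁ A' | ... | α_m A' | ε

A → b b becomes A → b b A'
A → A c ( becomes A' → c ( A'
Add A' → ε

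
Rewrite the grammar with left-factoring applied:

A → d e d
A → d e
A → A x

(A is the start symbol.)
Left-factoring transforms A → αβ₁ | αβ₂ into A → αA' and A' → β₁ | β₂
(α is the longest common prefix among the alternatives). Repeat until
no nonterminal has two alternatives with a common prefix.

Round 1: A has alternatives sharing prefix 'd e'. Introduce A': A → d e A'
  Add: A' → d
  Add: A' → ε

No remaining common prefixes — done.

Resulting grammar:
A → d e A'
A' → d
A' → ε
A → A x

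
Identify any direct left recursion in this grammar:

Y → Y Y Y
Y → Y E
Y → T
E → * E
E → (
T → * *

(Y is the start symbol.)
Y → Y Y Y: LEFT RECURSIVE (starts with Y)
Y → Y E: LEFT RECURSIVE (starts with Y)
Y → T: starts with T
E → * E: starts with '*'
E → (: starts with '('
T → * *: starts with '*'

The grammar has direct left recursion on: Y.

Answer: Yes, Y is left-recursive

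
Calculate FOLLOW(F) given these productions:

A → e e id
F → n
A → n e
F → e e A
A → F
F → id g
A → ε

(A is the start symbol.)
{ $ }

To compute FOLLOW(F), find every occurrence of F on a right-hand side N → α F β: add FIRST(β) \ {ε}, and if β is empty or nullable also add FOLLOW(N). Iterate to a fixed point.

In A → F: F is at the end, add FOLLOW(A)

The FOLLOW sets referred to above (computed the same way, to a fixed point):
  FOLLOW(A) = { $ }

Taking the union: FOLLOW(F) = { $ }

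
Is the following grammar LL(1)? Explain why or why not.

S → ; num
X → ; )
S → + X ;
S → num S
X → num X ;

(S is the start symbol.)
A grammar is LL(1) if for each non-terminal N with multiple productions, the predict sets of those productions are pairwise disjoint, where PREDICT(N → α) = (FIRST(α) \ {ε}) ∪ (FOLLOW(N) if α ⇒* ε).

For S:
  PREDICT(S → ';' num) = { ';' }
  PREDICT(S → '+' X ';') = { '+' }
  PREDICT(S → num S) = { 'num' }
For X:
  PREDICT(X → ';' ')') = { ';' }
  PREDICT(X → num X ';') = { 'num' }

All predict sets are disjoint. The grammar IS LL(1).

Answer: Yes, the grammar is LL(1).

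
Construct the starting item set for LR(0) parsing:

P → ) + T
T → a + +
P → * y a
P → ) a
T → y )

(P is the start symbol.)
{ [P → . ) + T], [P → . ) a], [P → . * y a], [P' → . P] }

First, augment the grammar with P' → P
I₀ = CLOSURE({ [P' → . P] }):
  [P' → . P] has the dot before P: add [P → . ) + T], [P → . * y a], [P → . ) a]
No further items can be added.

I₀ = { [P → . ) + T], [P → . ) a], [P → . * y a], [P' → . P] }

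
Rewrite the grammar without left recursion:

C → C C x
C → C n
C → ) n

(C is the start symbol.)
C → ) n C'
C' → C x C'
C' → n C'
C' → ε

C is directly left-recursive. The standard transformation for
  A → A α₁ | ... | A α_m | β₁ | ... | β_n
is
  A  → β₁ A' | ... | β_n A'
  A' → α₁ A' | ... | α_m A' | ε

C → ) n becomes C → ) n C'
C → C C x becomes C' → C x C'
C → C n becomes C' → n C'
Add C' → ε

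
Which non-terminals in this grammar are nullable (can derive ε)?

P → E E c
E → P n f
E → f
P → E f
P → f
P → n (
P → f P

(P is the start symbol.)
None

A non-terminal is nullable if it can derive ε (the empty string): either it has an ε-production, or it has a production whose right-hand side consists entirely of nullable non-terminals.

There are no ε-productions, so no non-terminal can derive ε.
No non-terminals are nullable.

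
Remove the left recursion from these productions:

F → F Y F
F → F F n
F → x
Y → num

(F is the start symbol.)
F is directly left-recursive. The standard transformation for
  A → A α₁ | ... | A α_m | β₁ | ... | β_n
is
  A  → β₁ A' | ... | β_n A'
  A' → α₁ A' | ... | α_m A' | ε

F → x becomes F → x F'
F → F Y F becomes F' → Y F F'
F → F F n becomes F' → F n F'
Add F' → ε

Productions for other non-terminals are unchanged:
  Y → num

Resulting grammar:
F → x F'
F' → Y F F'
F' → F n F'
F' → ε
Y → num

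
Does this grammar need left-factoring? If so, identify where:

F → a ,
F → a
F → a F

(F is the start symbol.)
Yes, F has productions with common prefix 'a'

Left-factoring is needed when two productions for the same non-terminal
share a common prefix on the right-hand side.

Productions for F:
  F → a ,
  F → a
  F → a F

Found common prefix 'a' in productions for F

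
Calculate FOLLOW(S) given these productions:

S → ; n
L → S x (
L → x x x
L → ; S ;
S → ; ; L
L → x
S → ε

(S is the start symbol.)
S is the start symbol, so $ ∈ FOLLOW(S).
In L → S x (: S is followed by x '(', add FIRST(x '(') \ {ε} = { 'x' }
In L → ; S ;: S is followed by ';', add FIRST(';') \ {ε} = { ';' }

Taking the union: FOLLOW(S) = { $, ';', 'x' }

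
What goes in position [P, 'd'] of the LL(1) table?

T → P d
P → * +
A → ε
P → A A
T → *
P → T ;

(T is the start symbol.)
P → A A, P → T ;

To find M[P, 'd'], we find productions for P where 'd' is in the predict set (PREDICT(N → α) = (FIRST(α) \ {ε}) ∪ (FOLLOW(N) if α ⇒* ε)).

Relevant sets:
  FIRST(A) = { ε }
  FIRST(T) = { '*', 'd' }
  FOLLOW(P) = { 'd' }

P → * +: PREDICT = { '*' }
P → A A: PREDICT = { 'd' }
  'd' is in predict set, so this production goes in M[P, 'd']
P → T ;: PREDICT = { '*', 'd' }
  'd' is in predict set, so this production goes in M[P, 'd']

M[P, 'd'] = P → A A, P → T ;  (a multiply-defined cell — the grammar is not LL(1))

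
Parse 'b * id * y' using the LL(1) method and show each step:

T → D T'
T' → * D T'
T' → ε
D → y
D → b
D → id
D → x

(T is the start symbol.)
Stack is shown with the top on the left.

Stack     Input         Action
------------------------------
T $       b * id * y $  output T → D T'
D T' $    b * id * y $  output D → b
b T' $    b * id * y $  match 'b'
T' $      * id * y $    output T' → * D T'
* D T' $  * id * y $    match '*'
D T' $    id * y $      output D → id
id T' $   id * y $      match 'id'
T' $      * y $         output T' → * D T'
* D T' $  * y $         match '*'
D T' $    y $           output D → y
y T' $    y $           match 'y'
T' $      $             output T' → ε
$         $             accept

The string is accepted.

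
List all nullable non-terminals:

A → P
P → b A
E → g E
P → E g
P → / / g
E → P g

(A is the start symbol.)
There are no ε-productions, so no non-terminal can derive ε.
No non-terminals are nullable.

Answer: None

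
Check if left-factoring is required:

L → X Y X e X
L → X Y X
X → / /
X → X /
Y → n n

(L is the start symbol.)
Yes, L has productions with common prefix 'X Y X'

Left-factoring is needed when two productions for the same non-terminal
share a common prefix on the right-hand side.

Productions for L:
  L → X Y X e X
  L → X Y X
Productions for X:
  X → / /
  X → X /

Found common prefix 'X Y X' in productions for L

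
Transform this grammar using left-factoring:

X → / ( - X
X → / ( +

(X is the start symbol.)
X → / ( X'
X' → - X
X' → +

Left-factoring transforms A → αβ₁ | αβ₂ into A → αA' and A' → β₁ | β₂
(α is the longest common prefix among the alternatives). Repeat until
no nonterminal has two alternatives with a common prefix.

Round 1: X has alternatives sharing prefix '/ ('. Introduce X': X → / ( X'
  Add: X' → - X
  Add: X' → +

No remaining common prefixes — done.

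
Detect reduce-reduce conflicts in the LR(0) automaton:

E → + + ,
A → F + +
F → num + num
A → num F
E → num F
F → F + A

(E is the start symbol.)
Augment with E' → E and build the canonical LR(0) collection (I0 = CLOSURE({[E' → . E]}), then GOTO on every symbol after a dot until no new states appear). It has 17 states:
  I0: { [E → . + + ,], [E → . num F], [E' → . E] }  — shift
  I1: { [E → + . + ,] }  — shift
  I2: { [E' → E .] }  — accept
  I3: { [E → num . F], [F → . F + A], [F → . num + num] }  — shift
  I4: { [E → num F .], [F → F . + A] }  — shift, reduce
  I5: { [F → num . + num] }  — shift
  I6: { [F → num + . num] }  — shift
  I7: { [F → num + num .] }  — reduce
  I8: { [A → . F + +], [A → . num F], [F → . F + A], [F → . num + num], [F → F + . A] }  — shift
  I9: { [F → F + A .] }  — reduce
  I10: { [A → F . + +], [F → F . + A] }  — shift
  I11: { [A → num . F], [F → . F + A], [F → . num + num], [F → num . + num] }  — shift
  I12: { [A → num F .], [F → F . + A] }  — shift, reduce
  I13: { [A → . F + +], [A → . num F], [A → F + . +], [F → . F + A], [F → . num + num], [F → F + . A] }  — shift
  I14: { [A → F + + .] }  — reduce
  I15: { [E → + + . ,] }  — shift
  I16: { [E → + + , .] }  — reduce

No state contains more than one complete item.

Answer: No reduce-reduce conflicts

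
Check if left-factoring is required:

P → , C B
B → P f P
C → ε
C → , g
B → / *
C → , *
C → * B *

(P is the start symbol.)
Yes, C has productions with common prefix ','

Left-factoring is needed when two productions for the same non-terminal
share a common prefix on the right-hand side.

Productions for B:
  B → P f P
  B → / *
Productions for C:
  C → ε
  C → , g
  C → , *
  C → * B *

Found common prefix ',' in productions for C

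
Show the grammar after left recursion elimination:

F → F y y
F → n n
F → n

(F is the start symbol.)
F → n n F'
F → n F'
F' → y y F'
F' → ε

F is directly left-recursive. The standard transformation for
  A → A α₁ | ... | A α_m | β₁ | ... | β_n
is
  A  → β₁ A' | ... | β_n A'
  A' → α₁ A' | ... | α_m A' | ε

F → n n becomes F → n n F'
F → n becomes F → n F'
F → F y y becomes F' → y y F'
Add F' → ε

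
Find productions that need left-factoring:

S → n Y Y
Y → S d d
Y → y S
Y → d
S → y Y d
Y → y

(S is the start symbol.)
Left-factoring is needed when two productions for the same non-terminal
share a common prefix on the right-hand side.

Productions for S:
  S → n Y Y
  S → y Y d
Productions for Y:
  Y → S d d
  Y → y S
  Y → d
  Y → y

Found common prefix 'y' in productions for Y

Answer: Yes, Y has productions with common prefix 'y'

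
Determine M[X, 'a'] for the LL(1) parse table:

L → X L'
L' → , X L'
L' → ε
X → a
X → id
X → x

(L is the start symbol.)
To find M[X, 'a'], we find productions for X where 'a' is in the predict set (PREDICT(N → α) = (FIRST(α) \ {ε}) ∪ (FOLLOW(N) if α ⇒* ε)).

X → a: PREDICT = { 'a' }
  'a' is in predict set, so this production goes in M[X, 'a']
X → id: PREDICT = { 'id' }
X → x: PREDICT = { 'x' }

M[X, 'a'] = X → a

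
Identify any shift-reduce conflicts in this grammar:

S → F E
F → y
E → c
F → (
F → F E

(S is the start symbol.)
Augment with S' → S and build the canonical LR(0) collection (I0 = CLOSURE({[S' → . S]}), then GOTO on every symbol after a dot until no new states appear). It has 7 states:
  I0: { [F → . (], [F → . F E], [F → . y], [S → . F E], [S' → . S] }  — shift
  I1: { [F → ( .] }  — reduce
  I2: { [E → . c], [F → F . E], [S → F . E] }  — shift
  I3: { [S' → S .] }  — accept
  I4: { [F → y .] }  — reduce
  I5: { [F → F E .], [S → F E .] }  — 2 reduces
  I6: { [E → c .] }  — reduce

No state contains both a complete item and a shift item.

Answer: No shift-reduce conflicts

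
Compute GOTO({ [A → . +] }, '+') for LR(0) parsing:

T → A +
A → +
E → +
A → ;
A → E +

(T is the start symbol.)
{ [A → + .] }

GOTO(I, '+') = CLOSURE({ [A → αX.β] : [A → α.Xβ] ∈ I, X = '+' })

Items with dot before '+', with the dot advanced:
  [A → . +] → [A → + .]
Closure adds nothing (no advanced item has the dot before a non-terminal).

GOTO = { [A → + .] }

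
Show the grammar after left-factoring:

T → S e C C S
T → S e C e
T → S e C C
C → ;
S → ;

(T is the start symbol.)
Left-factoring transforms A → αβ₁ | αβ₂ into A → αA' and A' → β₁ | β₂
(α is the longest common prefix among the alternatives). Repeat until
no nonterminal has two alternatives with a common prefix.

Round 1: T has alternatives sharing prefix 'S e C'. Introduce T': T → S e C T'
  Add: T' → C S
  Add: T' → e
  Add: T' → C

Round 2: T' has alternatives sharing prefix 'C'. Introduce T'': T' → C T''
  Add: T'' → S
  Add: T'' → ε

No remaining common prefixes — done.

Resulting grammar:
T → S e C T'
T' → C T''
T'' → S
T'' → ε
T' → e
C → ;
S → ;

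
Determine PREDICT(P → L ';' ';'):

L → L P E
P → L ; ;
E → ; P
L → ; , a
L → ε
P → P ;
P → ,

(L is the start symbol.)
PREDICT(P → L ';' ';') = (FIRST(RHS) \ {ε}) ∪ (FOLLOW(P) if ε ∈ FIRST(RHS), i.e. RHS ⇒* ε)
FIRST(L) = { ',', ';', ε }
FIRST(L ';' ';') = { ',', ';' }
ε ∉ FIRST(L ';' ';'), so FOLLOW(P) is not added.
PREDICT(P → L ';' ';') = { ',', ';' }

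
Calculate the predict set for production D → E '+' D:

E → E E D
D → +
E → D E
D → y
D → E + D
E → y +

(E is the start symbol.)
PREDICT(D → E '+' D) = (FIRST(RHS) \ {ε}) ∪ (FOLLOW(D) if ε ∈ FIRST(RHS), i.e. RHS ⇒* ε)
FIRST(E) = { '+', 'y' }
FIRST(E '+' D) = { '+', 'y' }
ε ∉ FIRST(E '+' D), so FOLLOW(D) is not added.
PREDICT(D → E '+' D) = { '+', 'y' }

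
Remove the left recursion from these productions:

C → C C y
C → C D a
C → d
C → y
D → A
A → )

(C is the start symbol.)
C → d C'
C → y C'
C' → C y C'
C' → D a C'
C' → ε
D → A
A → )

C is directly left-recursive. The standard transformation for
  A → A α₁ | ... | A α_m | β₁ | ... | β_n
is
  A  → β₁ A' | ... | β_n A'
  A' → α₁ A' | ... | α_m A' | ε

C → d becomes C → d C'
C → y becomes C → y C'
C → C C y becomes C' → C y C'
C → C D a becomes C' → D a C'
Add C' → ε

Productions for other non-terminals are unchanged:
  D → A
  A → )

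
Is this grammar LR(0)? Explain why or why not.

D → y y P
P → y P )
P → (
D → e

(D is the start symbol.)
Augment with D' → D and build the canonical LR(0) collection (I0 = CLOSURE({[D' → . D]}), then GOTO on every symbol after a dot until no new states appear). It has 10 states:
  I0: { [D → . e], [D → . y y P], [D' → . D] }  — shift
  I1: { [D' → D .] }  — accept
  I2: { [D → e .] }  — reduce
  I3: { [D → y . y P] }  — shift
  I4: { [D → y y . P], [P → . (], [P → . y P )] }  — shift
  I5: { [P → ( .] }  — reduce
  I6: { [D → y y P .] }  — reduce
  I7: { [P → . (], [P → . y P )], [P → y . P )] }  — shift
  I8: { [P → y P . )] }  — shift
  I9: { [P → y P ) .] }  — reduce

Every state is either a pure shift/goto state or contains exactly one complete item and nothing to shift — no conflicts. The grammar is LR(0).

Answer: Yes, the grammar is LR(0)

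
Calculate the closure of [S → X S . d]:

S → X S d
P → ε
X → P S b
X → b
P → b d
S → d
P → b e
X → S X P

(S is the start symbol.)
To compute CLOSURE, for each item [A → α.Bβ] where B is a non-terminal, add [B → .γ] for all productions B → γ; repeat for the newly added items until nothing changes.

Start with: [S → X S . d]
The dot precedes the terminal d, so nothing is added.

CLOSURE = { [S → X S . d] }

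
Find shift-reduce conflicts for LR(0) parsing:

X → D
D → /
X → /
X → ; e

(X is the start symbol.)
No shift-reduce conflicts

A shift-reduce conflict occurs when an LR(0) state has both:
  - a complete (reduce) item [A → α .] (dot at the end), and
  - a shift item [B → β . c γ] (dot before a terminal).

Augment with X' → X and build the canonical LR(0) collection (I0 = CLOSURE({[X' → . X]}), then GOTO on every symbol after a dot until no new states appear). It has 6 states:
  I0: { [D → . /], [X → . /], [X → . ; e], [X → . D], [X' → . X] }  — shift
  I1: { [D → / .], [X → / .] }  — 2 reduces
  I2: { [X → ; . e] }  — shift
  I3: { [X → D .] }  — reduce
  I4: { [X' → X .] }  — accept
  I5: { [X → ; e .] }  — reduce

No state contains both a complete item and a shift item.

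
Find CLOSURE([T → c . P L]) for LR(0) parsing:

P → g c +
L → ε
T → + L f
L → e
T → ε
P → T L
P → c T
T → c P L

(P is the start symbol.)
{ [P → . T L], [P → . c T], [P → . g c +], [T → . + L f], [T → . c P L], [T → .], [T → c . P L] }

Start with: [T → c . P L]
  [T → c . P L] has the dot before P: add [P → . g c +], [P → . T L], [P → . c T]
  [P → . T L] has the dot before T: add [T → . + L f], [T → .], [T → . c P L]
No further items can be added.

CLOSURE = { [P → . T L], [P → . c T], [P → . g c +], [T → . + L f], [T → . c P L], [T → .], [T → c . P L] }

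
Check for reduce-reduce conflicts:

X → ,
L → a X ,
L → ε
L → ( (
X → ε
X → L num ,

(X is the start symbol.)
Yes — I0: [L → .] vs [X → .]; I5: [L → .] vs [X → .]

A reduce-reduce conflict occurs when an LR(0) state has two complete items [A → α .] and [B → β .] — both call for a reduction, and with no lookahead the parser cannot choose between them.

Augment with X' → X and build the canonical LR(0) collection (I0 = CLOSURE({[X' → . X]}), then GOTO on every symbol after a dot until no new states appear). It has 11 states:
  I0: { [L → . ( (], [L → . a X ,], [L → .], [X → . ,], [X → . L num ,], [X → .], [X' → . X] }  — shift, 2 reduces
  I1: { [L → ( . (] }  — shift
  I2: { [X → , .] }  — reduce
  I3: { [X → L . num ,] }  — shift
  I4: { [X' → X .] }  — accept
  I5: { [L → . ( (], [L → . a X ,], [L → .], [L → a . X ,], [X → . ,], [X → . L num ,], [X → .] }  — shift, 2 reduces
  I6: { [L → a X . ,] }  — shift
  I7: { [L → a X , .] }  — reduce
  I8: { [X → L num . ,] }  — shift
  I9: { [X → L num , .] }  — reduce
  I10: { [L → ( ( .] }  — reduce

I0 contains complete items [L → .], [X → .] — reduce-reduce conflict.
I5 contains complete items [L → .], [X → .] — reduce-reduce conflict.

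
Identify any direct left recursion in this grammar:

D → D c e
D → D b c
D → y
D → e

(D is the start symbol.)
D → D c e: LEFT RECURSIVE (starts with D)
D → D b c: LEFT RECURSIVE (starts with D)
D → y: starts with y
D → e: starts with e

The grammar has direct left recursion on: D.

Answer: Yes, D is left-recursive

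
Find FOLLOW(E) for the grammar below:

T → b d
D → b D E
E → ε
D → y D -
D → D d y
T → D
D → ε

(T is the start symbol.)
{ $, '-', 'd' }

To compute FOLLOW(E), find every occurrence of E on a right-hand side N → α E β: add FIRST(β) \ {ε}, and if β is empty or nullable also add FOLLOW(N). Iterate to a fixed point.

In D → b D E: E is at the end, add FOLLOW(D)

The FOLLOW sets referred to above (computed the same way, to a fixed point):
  FOLLOW(D) = { $, '-', 'd' }

Taking the union: FOLLOW(E) = { $, '-', 'd' }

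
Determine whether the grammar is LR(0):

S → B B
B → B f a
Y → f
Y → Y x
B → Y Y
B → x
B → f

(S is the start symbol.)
No. Reduce-reduce conflict: [B → f .] and [Y → f .]

A grammar is LR(0) if no state in the canonical LR(0) collection has:
  - both a shift item (dot before a terminal) and a complete item (shift-reduce conflict), or
  - two or more complete items (reduce-reduce conflict; the accept item [S' → S .] counts as a complete item here).

Augment with S' → S and build the canonical LR(0) collection (I0 = CLOSURE({[S' → . S]}), then GOTO on every symbol after a dot until no new states appear). It has 13 states:
  I0: { [B → . B f a], [B → . Y Y], [B → . f], [B → . x], [S → . B B], [S' → . S], [Y → . Y x], [Y → . f] }  — shift
  I1: { [B → . B f a], [B → . Y Y], [B → . f], [B → . x], [B → B . f a], [S → B . B], [Y → . Y x], [Y → . f] }  — shift
  I2: { [S' → S .] }  — accept
  I3: { [B → Y . Y], [Y → . Y x], [Y → . f], [Y → Y . x] }  — shift
  I4: { [B → f .], [Y → f .] }  — 2 reduces
  I5: { [B → x .] }  — reduce
  I6: { [B → Y Y .], [Y → Y . x] }  — shift, reduce
  I7: { [Y → f .] }  — reduce
  I8: { [Y → Y x .] }  — reduce
  I9: { [B → B . f a], [S → B B .] }  — shift, reduce
  I10: { [B → B f . a], [B → f .], [Y → f .] }  — shift, 2 reduces
  I11: { [B → B f a .] }  — reduce
  I12: { [B → B f . a] }  — shift

Conflict in state I4:
  Reduce-reduce conflict: [B → f .] and [Y → f .]
So the grammar is NOT LR(0).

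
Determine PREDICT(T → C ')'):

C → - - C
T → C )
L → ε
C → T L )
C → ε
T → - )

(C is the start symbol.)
PREDICT(T → C ')') = (FIRST(RHS) \ {ε}) ∪ (FOLLOW(T) if ε ∈ FIRST(RHS), i.e. RHS ⇒* ε)
FIRST(C) = { ')', '-', ε }
FIRST(C ')') = { ')', '-' }
ε ∉ FIRST(C ')'), so FOLLOW(T) is not added.
PREDICT(T → C ')') = { ')', '-' }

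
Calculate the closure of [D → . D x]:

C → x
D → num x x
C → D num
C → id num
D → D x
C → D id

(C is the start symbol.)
To compute CLOSURE, for each item [A → α.Bβ] where B is a non-terminal, add [B → .γ] for all productions B → γ; repeat for the newly added items until nothing changes.

Start with: [D → . D x]
  [D → . D x] has the dot before D: add [D → . num x x]
No further items can be added.

CLOSURE = { [D → . D x], [D → . num x x] }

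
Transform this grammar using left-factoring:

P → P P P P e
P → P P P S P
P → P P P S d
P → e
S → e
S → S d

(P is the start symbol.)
Left-factoring transforms A → αβ₁ | αβ₂ into A → αA' and A' → β₁ | β₂
(α is the longest common prefix among the alternatives). Repeat until
no nonterminal has two alternatives with a common prefix.

Round 1: P has alternatives sharing prefix 'P P P'. Introduce P': P → P P P P'
  Add: P' → P e
  Add: P' → S P
  Add: P' → S d

Round 2: P' has alternatives sharing prefix 'S'. Introduce P'': P' → S P''
  Add: P'' → P
  Add: P'' → d

No remaining common prefixes — done.

Resulting grammar:
P → P P P P'
P' → P e
P' → S P''
P'' → P
P'' → d
P → e
S → e
S → S d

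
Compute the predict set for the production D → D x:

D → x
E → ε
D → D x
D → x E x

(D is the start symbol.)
PREDICT(D → D x) = (FIRST(RHS) \ {ε}) ∪ (FOLLOW(D) if ε ∈ FIRST(RHS), i.e. RHS ⇒* ε)
FIRST(D) = { 'x' }
FIRST(D x) = { 'x' }
ε ∉ FIRST(D x), so FOLLOW(D) is not added.
PREDICT(D → D x) = { 'x' }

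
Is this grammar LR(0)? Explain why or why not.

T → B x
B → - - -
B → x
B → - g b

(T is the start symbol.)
Yes, the grammar is LR(0)

Augment with T' → T and build the canonical LR(0) collection (I0 = CLOSURE({[T' → . T]}), then GOTO on every symbol after a dot until no new states appear). It has 10 states:
  I0: { [B → . - - -], [B → . - g b], [B → . x], [T → . B x], [T' → . T] }  — shift
  I1: { [B → - . - -], [B → - . g b] }  — shift
  I2: { [T → B . x] }  — shift
  I3: { [T' → T .] }  — accept
  I4: { [B → x .] }  — reduce
  I5: { [T → B x .] }  — reduce
  I6: { [B → - - . -] }  — shift
  I7: { [B → - g . b] }  — shift
  I8: { [B → - g b .] }  — reduce
  I9: { [B → - - - .] }  — reduce

Every state is either a pure shift/goto state or contains exactly one complete item and nothing to shift — no conflicts. The grammar is LR(0).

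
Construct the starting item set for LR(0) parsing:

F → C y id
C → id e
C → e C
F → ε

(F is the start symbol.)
{ [C → . e C], [C → . id e], [F → . C y id], [F → .], [F' → . F] }

First, augment the grammar with F' → F
I₀ = CLOSURE({ [F' → . F] }):
  [F' → . F] has the dot before F: add [F → . C y id], [F → .]
  [F → . C y id] has the dot before C: add [C → . id e], [C → . e C]
No further items can be added.

I₀ = { [C → . e C], [C → . id e], [F → . C y id], [F → .], [F' → . F] }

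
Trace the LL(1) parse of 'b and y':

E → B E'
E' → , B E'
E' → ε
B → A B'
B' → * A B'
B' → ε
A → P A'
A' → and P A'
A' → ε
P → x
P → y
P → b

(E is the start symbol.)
LL(1) parsing maintains a stack (initially the start symbol over $) and the input. At each step: if the stack top is a terminal, match it against the current input token; if it is a non-terminal N, replace it with the RHS of M[N, lookahead] (the unique production whose predict set contains the lookahead).

Stack is shown with the top on the left.

Stack             Input      Action
-----------------------------------
E $               b and y $  output E → B E'
B E' $            b and y $  output B → A B'
A B' E' $         b and y $  output A → P A'
P A' B' E' $      b and y $  output P → b
b A' B' E' $      b and y $  match 'b'
A' B' E' $        and y $    output A' → and P A'
and P A' B' E' $  and y $    match 'and'
P A' B' E' $      y $        output P → y
y A' B' E' $      y $        match 'y'
A' B' E' $        $          output A' → ε
B' E' $           $          output B' → ε
E' $              $          output E' → ε
$                 $          accept

The string is accepted.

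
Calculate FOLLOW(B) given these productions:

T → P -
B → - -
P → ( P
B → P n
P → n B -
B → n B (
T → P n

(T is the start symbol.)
To compute FOLLOW(B), find every occurrence of B on a right-hand side N → α B β: add FIRST(β) \ {ε}, and if β is empty or nullable also add FOLLOW(N). Iterate to a fixed point.

In P → n B -: B is followed by '-', add FIRST('-') \ {ε} = { '-' }
In B → n B (: B is followed by '(', add FIRST('(') \ {ε} = { '(' }

Taking the union: FOLLOW(B) = { '(', '-' }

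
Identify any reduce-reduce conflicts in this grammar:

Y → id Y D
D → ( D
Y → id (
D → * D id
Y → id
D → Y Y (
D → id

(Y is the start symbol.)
Yes — I9: [D → id .] vs [Y → id .]

A reduce-reduce conflict occurs when an LR(0) state has two complete items [A → α .] and [B → β .] — both call for a reduction, and with no lookahead the parser cannot choose between them.

Augment with Y' → Y and build the canonical LR(0) collection (I0 = CLOSURE({[Y' → . Y]}), then GOTO on every symbol after a dot until no new states appear). It has 15 states:
  I0: { [Y → . id (], [Y → . id Y D], [Y → . id], [Y' → . Y] }  — shift
  I1: { [Y' → Y .] }  — accept
  I2: { [Y → . id (], [Y → . id Y D], [Y → . id], [Y → id . (], [Y → id . Y D], [Y → id .] }  — shift, reduce
  I3: { [Y → id ( .] }  — reduce
  I4: { [D → . ( D], [D → . * D id], [D → . Y Y (], [D → . id], [Y → . id (], [Y → . id Y D], [Y → . id], [Y → id Y . D] }  — shift
  I5: { [D → ( . D], [D → . ( D], [D → . * D id], [D → . Y Y (], [D → . id], [Y → . id (], [Y → . id Y D], [Y → . id] }  — shift
  I6: { [D → * . D id], [D → . ( D], [D → . * D id], [D → . Y Y (], [D → . id], [Y → . id (], [Y → . id Y D], [Y → . id] }  — shift
  I7: { [Y → id Y D .] }  — reduce
  I8: { [D → Y . Y (], [Y → . id (], [Y → . id Y D], [Y → . id] }  — shift
  I9: { [D → id .], [Y → . id (], [Y → . id Y D], [Y → . id], [Y → id . (], [Y → id . Y D], [Y → id .] }  — shift, 2 reduces
  I10: { [D → Y Y . (] }  — shift
  I11: { [D → Y Y ( .] }  — reduce
  I12: { [D → * D . id] }  — shift
  I13: { [D → * D id .] }  — reduce
  I14: { [D → ( D .] }  — reduce

I9 contains complete items [D → id .], [Y → id .] — reduce-reduce conflict.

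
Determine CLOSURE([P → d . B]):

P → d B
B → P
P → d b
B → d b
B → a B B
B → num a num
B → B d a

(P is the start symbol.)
{ [B → . B d a], [B → . P], [B → . a B B], [B → . d b], [B → . num a num], [P → . d B], [P → . d b], [P → d . B] }

To compute CLOSURE, for each item [A → α.Bβ] where B is a non-terminal, add [B → .γ] for all productions B → γ; repeat for the newly added items until nothing changes.

Start with: [P → d . B]
  [P → d . B] has the dot before B: add [B → . P], [B → . d b], [B → . a B B], [B → . num a num], [B → . B d a]
  [B → . P] has the dot before P: add [P → . d B], [P → . d b]
No further items can be added.

CLOSURE = { [B → . B d a], [B → . P], [B → . a B B], [B → . d b], [B → . num a num], [P → . d B], [P → . d b], [P → d . B] }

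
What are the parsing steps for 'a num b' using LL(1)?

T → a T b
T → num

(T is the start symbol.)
Stack is shown with the top on the left.

Stack    Input      Action
--------------------------
T $      a num b $  output T → a T b
a T b $  a num b $  match 'a'
T b $    num b $    output T → num
num b $  num b $    match 'num'
b $      b $        match 'b'
$        $          accept

The string is accepted.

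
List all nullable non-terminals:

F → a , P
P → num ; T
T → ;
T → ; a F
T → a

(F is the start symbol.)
There are no ε-productions, so no non-terminal can derive ε.
No non-terminals are nullable.

Answer: None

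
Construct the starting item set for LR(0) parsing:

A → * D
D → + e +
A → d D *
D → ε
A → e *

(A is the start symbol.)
{ [A → . * D], [A → . d D *], [A → . e *], [A' → . A] }

First, augment the grammar with A' → A
I₀ = CLOSURE({ [A' → . A] }):
  [A' → . A] has the dot before A: add [A → . * D], [A → . d D *], [A → . e *]
No further items can be added.

I₀ = { [A → . * D], [A → . d D *], [A → . e *], [A' → . A] }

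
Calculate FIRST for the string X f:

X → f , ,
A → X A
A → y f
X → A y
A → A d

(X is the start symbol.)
{ 'f', 'y' }

FIRST sets of the non-terminals involved (from the grammar, by fixed-point iteration):
  FIRST(X) = { 'f', 'y' }

To compute FIRST(X f), process the symbols left to right:
Symbol X is a non-terminal. Add FIRST(X) \ {ε} = { 'f', 'y' }
X is not nullable (ε ∉ FIRST(X)), so stop here.
FIRST(X f) = { 'f', 'y' }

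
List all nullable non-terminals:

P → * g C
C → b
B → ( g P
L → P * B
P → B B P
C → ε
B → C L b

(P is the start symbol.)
{ 'C' }

A non-terminal is nullable if it can derive ε (the empty string): either it has an ε-production, or it has a production whose right-hand side consists entirely of nullable non-terminals.

ε-productions: C → ε
So C is immediately nullable.
No further non-terminal can be added: every production for the remaining non-terminals contains a terminal or a non-nullable non-terminal.
Nullable = { 'C' }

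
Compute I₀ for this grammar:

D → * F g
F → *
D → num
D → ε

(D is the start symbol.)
First, augment the grammar with D' → D
I₀ = CLOSURE({ [D' → . D] }):
  [D' → . D] has the dot before D: add [D → . * F g], [D → . num], [D → .]
No further items can be added.

I₀ = { [D → . * F g], [D → . num], [D → .], [D' → . D] }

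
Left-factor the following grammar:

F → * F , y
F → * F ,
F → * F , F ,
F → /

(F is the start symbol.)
Left-factoring transforms A → αβ₁ | αβ₂ into A → αA' and A' → β₁ | β₂
(α is the longest common prefix among the alternatives). Repeat until
no nonterminal has two alternatives with a common prefix.

Round 1: F has alternatives sharing prefix '* F ,'. Introduce F': F → * F , F'
  Add: F' → y
  Add: F' → ε
  Add: F' → F ,

No remaining common prefixes — done.

Resulting grammar:
F → * F , F'
F' → y
F' → ε
F' → F ,
F → /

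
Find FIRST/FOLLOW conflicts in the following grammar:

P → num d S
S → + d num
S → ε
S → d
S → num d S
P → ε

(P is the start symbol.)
Nullable non-terminals: P, S.

P: nullable alternative(s) P → ε; FOLLOW(P) = { $ }
  P → num d S: FIRST \ {ε} = { 'num' } — disjoint from FOLLOW(P)
  P → ε: FIRST \ {ε} = { } — this is the only nullable alternative, skip

S: nullable alternative(s) S → ε; FOLLOW(S) = { $ }
  S → + d num: FIRST \ {ε} = { '+' } — disjoint from FOLLOW(S)
  S → ε: FIRST \ {ε} = { } — this is the only nullable alternative, skip
  S → d: FIRST \ {ε} = { 'd' } — disjoint from FOLLOW(S)
  S → num d S: FIRST \ {ε} = { 'num' } — disjoint from FOLLOW(S)

No FIRST/FOLLOW conflicts found.

Answer: No FIRST/FOLLOW conflicts.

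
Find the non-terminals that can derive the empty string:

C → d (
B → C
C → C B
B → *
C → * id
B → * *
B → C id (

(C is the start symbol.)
A non-terminal is nullable if it can derive ε (the empty string): either it has an ε-production, or it has a production whose right-hand side consists entirely of nullable non-terminals.

There are no ε-productions, so no non-terminal can derive ε.
No non-terminals are nullable.

Answer: None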